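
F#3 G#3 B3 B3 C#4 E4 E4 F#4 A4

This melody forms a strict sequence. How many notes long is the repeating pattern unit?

3

There are 9 notes; a 3-note unit gives 3 cells:
F#3 G#3 B3 | B3 C#4 E4 | E4 F#4 A4
Every group is a transposition up a 4th of the one before; no shorter unit works.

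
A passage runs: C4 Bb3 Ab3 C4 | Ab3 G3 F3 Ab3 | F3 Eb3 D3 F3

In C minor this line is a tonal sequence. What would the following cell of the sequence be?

Unit = 4 notes; the statements start on C4, Ab3, F3, moving down a 3rd each time.
So cell 4 is D3 C3 Bb2 D3.

D3 C3 Bb2 D3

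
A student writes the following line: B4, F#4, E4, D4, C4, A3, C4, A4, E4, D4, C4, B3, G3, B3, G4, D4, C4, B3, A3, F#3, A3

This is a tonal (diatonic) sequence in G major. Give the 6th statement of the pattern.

D4 A3 G3 F#3 E3 C3 E3

Taking 7-note groups, the heads are B4, A4, G4: the pattern moves down a 2nd.
Carrying on: F#4 → E4 → D4.
Statement 6 starts on D4 and keeps the same diatonic contour: D4 A3 G3 F#3 E3 C3 E3.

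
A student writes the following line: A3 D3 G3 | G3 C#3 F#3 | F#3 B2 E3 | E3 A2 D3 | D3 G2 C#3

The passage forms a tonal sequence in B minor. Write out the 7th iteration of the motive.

B2 E2 A2

The 3-note cells begin on A3, G3, F#3, E3, D3 — each down a 2nd from the last.
Extending down a 2nd: C#3 → B2.
Statement 7 starts on B2 and keeps the same diatonic contour: B2 E2 A2.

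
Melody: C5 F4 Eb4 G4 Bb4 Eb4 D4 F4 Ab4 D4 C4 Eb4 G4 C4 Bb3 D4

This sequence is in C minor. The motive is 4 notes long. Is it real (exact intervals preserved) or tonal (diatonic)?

Every note is diatonic to C minor.
Cell 1 has -2 semitones from note 2 to 3, but cell 2 has -1 — the interval quality changes while the contour stays the same, which is the hallmark of a tonal sequence.

tonal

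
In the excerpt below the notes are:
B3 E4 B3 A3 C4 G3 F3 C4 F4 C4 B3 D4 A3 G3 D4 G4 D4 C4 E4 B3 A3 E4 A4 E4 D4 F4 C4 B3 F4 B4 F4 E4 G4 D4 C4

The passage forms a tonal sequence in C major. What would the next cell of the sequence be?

G4 C5 G4 F4 A4 E4 D4

The 7-note cells begin on B3, C4, D4, E4, F4 — each up a 2nd from the last.
Statement 6 starts on G4 and keeps the same diatonic contour: G4 C5 G4 F4 A4 E4 D4.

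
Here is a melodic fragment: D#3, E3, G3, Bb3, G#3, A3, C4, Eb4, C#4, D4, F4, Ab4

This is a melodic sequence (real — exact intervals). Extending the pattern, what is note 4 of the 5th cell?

Gb5

Grouping in 4s, the 4th note of each cell is Bb3, Eb4, Ab4.
Extending up a 4th: Db5 → Gb5.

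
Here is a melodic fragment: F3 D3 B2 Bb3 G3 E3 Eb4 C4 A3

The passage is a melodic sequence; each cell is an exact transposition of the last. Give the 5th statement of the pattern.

The 3-note cells begin on F3, Bb3, Eb4 — each up a 4th from the last.
Carrying on: Ab4 → Db5.
Statement 5 starts on Db5 and keeps the same exact contour: Db5 Bb4 G4.

Db5 Bb4 G4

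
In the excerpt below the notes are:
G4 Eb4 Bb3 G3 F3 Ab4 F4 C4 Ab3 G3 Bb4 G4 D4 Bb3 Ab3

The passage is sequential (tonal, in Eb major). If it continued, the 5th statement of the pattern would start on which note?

Unit = 5 notes; the statements start on G4, Ab4, Bb4, moving up a 2nd each time.
Continuing: C5 → D5. Statement 5 starts on D5.

D5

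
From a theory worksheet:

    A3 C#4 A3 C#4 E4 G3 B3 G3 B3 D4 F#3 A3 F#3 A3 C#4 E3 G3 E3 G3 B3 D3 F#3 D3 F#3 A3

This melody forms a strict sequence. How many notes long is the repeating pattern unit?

25 notes total. Splitting into 5 groups of 5:
A3 C#4 A3 C#4 E4 | G3 B3 G3 B3 D4 | F#3 A3 F#3 A3 C#4 | E3 G3 E3 G3 B3 | D3 F#3 D3 F#3 A3
Every group is a transposition down a 2nd of the one before; no shorter unit works.

5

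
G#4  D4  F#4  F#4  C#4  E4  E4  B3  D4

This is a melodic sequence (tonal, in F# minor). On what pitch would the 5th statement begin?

Unit = 3 notes; the statements start on G#4, F#4, E4, moving down a 2nd each time.
Extending the heads down a 2nd: D4 → C#4.

C#4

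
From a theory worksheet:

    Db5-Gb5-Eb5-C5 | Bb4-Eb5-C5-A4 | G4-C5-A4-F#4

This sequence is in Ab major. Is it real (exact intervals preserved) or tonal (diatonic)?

real

Each cell has the same semitone pattern (5, -3, -3) — intervals are preserved exactly.
And Gb5 lies outside Ab major, so the sequence is real rather than tonal.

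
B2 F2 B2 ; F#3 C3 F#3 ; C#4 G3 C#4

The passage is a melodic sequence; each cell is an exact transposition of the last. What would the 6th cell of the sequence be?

A#5 E5 A#5

With a 3-note motive the entries are B2, F#3, C#4, each up a 5th from the previous.
Continuing the starts: G#4 → D#5 → A#5.
From A#5 the exact shape gives A#5 E5 A#5.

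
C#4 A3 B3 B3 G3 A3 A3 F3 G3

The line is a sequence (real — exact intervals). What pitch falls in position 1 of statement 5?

F3

Grouping in 3s, the 1st note of each cell is C#4, B3, A3.
Each moves down a 2nd. Continuing: G3 → F3.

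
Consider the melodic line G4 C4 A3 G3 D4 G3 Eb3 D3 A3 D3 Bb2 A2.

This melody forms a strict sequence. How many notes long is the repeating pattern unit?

Try groups of 4 (3 cells in 12 notes):
G4 C4 A3 G3 | D4 G3 Eb3 D3 | A3 D3 Bb2 A2
Every group is a transposition down a 4th of the one before; no shorter unit works.

4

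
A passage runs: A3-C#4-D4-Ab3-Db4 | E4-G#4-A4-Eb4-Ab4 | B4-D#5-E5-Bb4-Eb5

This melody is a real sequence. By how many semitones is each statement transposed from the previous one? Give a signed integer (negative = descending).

Unit = 5 notes; the statements start on A3, E4, B4, moving up a 5th each time.
A3→E4 is 64 − 57 = 7 semitones.

7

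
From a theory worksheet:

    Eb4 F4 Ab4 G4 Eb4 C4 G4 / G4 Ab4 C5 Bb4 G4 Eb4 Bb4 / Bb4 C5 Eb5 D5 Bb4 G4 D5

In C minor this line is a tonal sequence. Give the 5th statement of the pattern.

F5 G5 Bb5 Ab5 F5 D5 Ab5

Unit = 7 notes; the statements start on Eb4, G4, Bb4, moving up a 3rd each time.
Carrying on: D5 → F5.
Statement 5 starts on F5 and keeps the same diatonic contour: F5 G5 Bb5 Ab5 F5 D5 Ab5.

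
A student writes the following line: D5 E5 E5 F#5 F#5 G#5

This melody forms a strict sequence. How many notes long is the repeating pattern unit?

2

Try groups of 2 (3 cells in 6 notes):
D5 E5 | E5 F#5 | F#5 G#5
Every group is a transposition up a 2nd of the one before; no shorter unit works.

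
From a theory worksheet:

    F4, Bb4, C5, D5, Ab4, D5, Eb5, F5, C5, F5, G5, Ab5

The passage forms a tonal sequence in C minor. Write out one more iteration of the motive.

Unit = 4 notes; the statements start on F4, Ab4, C5, moving up a 3rd each time.
Statement 4 starts on Eb5 and keeps the same diatonic contour: Eb5 Ab5 Bb5 C6.

Eb5 Ab5 Bb5 C6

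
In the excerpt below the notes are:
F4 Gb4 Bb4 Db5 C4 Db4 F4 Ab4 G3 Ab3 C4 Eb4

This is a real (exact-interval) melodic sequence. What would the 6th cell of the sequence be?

Unit = 4 notes; the statements start on F4, C4, G3, moving down a 4th each time.
Carrying on: D3 → A2 → E2.
So cell 6 is E2 F2 A2 C3.

E2 F2 A2 C3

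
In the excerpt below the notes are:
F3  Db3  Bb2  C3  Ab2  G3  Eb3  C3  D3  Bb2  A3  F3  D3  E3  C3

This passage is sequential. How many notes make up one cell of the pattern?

There are 15 notes; a 5-note unit gives 3 cells:
F3 Db3 Bb2 C3 Ab2 | G3 Eb3 C3 D3 Bb2 | A3 F3 D3 E3 C3
Every group is a transposition up a 2nd of the one before; no shorter unit works.

5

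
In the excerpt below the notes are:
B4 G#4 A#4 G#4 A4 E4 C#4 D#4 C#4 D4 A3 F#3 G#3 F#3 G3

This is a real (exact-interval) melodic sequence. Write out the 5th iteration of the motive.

G2 E2 F#2 E2 F2

With a 5-note motive the entries are B4, E4, A3, each down a 5th from the previous.
Extending down a 5th: D3 → G2.
So cell 5 is G2 E2 F#2 E2 F2.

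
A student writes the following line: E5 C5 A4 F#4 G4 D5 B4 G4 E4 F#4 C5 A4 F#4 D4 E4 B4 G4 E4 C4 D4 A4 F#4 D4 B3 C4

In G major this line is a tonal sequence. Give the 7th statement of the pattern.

With a 5-note motive the entries are E5, D5, C5, B4, A4, each down a 2nd from the previous.
Carrying on: G4 → F#4.
So cell 7 is F#4 D4 B3 G3 A3.

F#4 D4 B3 G3 A3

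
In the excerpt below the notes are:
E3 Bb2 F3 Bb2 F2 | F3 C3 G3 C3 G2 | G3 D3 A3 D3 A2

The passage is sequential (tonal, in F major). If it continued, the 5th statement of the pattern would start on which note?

Bb3

Taking 5-note groups, the heads are E3, F3, G3: the pattern moves up a 2nd.
Extending the heads up a 2nd: A3 → Bb3.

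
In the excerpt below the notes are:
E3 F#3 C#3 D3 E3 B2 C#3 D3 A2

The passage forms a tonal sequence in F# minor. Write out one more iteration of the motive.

The 3-note cells begin on E3, D3, C#3 — each down a 2nd from the last.
So cell 4 is B2 C#3 G#2.

B2 C#3 G#2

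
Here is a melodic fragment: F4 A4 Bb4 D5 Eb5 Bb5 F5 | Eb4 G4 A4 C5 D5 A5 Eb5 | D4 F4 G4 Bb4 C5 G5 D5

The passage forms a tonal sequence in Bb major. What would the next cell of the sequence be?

With a 7-note motive the entries are F4, Eb4, D4, each down a 2nd from the previous.
Statement 4 starts on C4 and keeps the same diatonic contour: C4 Eb4 F4 A4 Bb4 F5 C5.

C4 Eb4 F4 A4 Bb4 F5 C5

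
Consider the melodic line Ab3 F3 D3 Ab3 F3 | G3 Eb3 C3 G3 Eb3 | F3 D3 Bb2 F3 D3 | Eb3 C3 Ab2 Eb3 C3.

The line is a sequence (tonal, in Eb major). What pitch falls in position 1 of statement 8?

Grouping in 5s, the 1st note of each cell is Ab3, G3, F3, Eb3.
Carrying that down a 2nd forward: D3 → C3 → Bb2 → Ab2.

Ab2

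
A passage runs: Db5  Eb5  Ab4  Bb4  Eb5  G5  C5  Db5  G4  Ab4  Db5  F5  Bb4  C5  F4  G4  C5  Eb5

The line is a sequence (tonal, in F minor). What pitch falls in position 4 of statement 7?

Grouping in 6s, the 4th note of each cell is Bb4, Ab4, G4.
Extending down a 2nd: F4 → Eb4 → Db4 → C4.

C4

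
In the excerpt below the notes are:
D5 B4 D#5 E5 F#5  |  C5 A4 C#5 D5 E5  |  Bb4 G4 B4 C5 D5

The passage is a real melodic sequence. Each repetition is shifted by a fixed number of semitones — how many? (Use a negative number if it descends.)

Unit = 5 notes; the statements start on D5, C5, Bb4, moving down a 2nd each time.
D5 to C5 spans -2 semitones.

-2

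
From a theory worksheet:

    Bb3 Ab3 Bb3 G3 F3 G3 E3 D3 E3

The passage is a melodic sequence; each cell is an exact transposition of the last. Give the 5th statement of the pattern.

A#2 G#2 A#2

Unit = 3 notes; the statements start on Bb3, G3, E3, moving down a 3rd each time.
Extending down a 3rd: C#3 → A#2.
So cell 5 is A#2 G#2 A#2.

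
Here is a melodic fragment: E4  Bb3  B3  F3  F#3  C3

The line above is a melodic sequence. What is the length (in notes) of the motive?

6 notes total. Splitting into 3 groups of 2:
E4 Bb3 | B3 F3 | F#3 C3
Each cell is the previous one down a 4th — so the unit is 2 notes.

2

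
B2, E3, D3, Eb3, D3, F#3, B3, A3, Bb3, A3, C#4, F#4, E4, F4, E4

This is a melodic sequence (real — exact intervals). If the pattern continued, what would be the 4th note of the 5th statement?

Grouping in 5s, the 4th note of each cell is Eb3, Bb3, F4.
Extending up a 5th: C5 → G5.

G5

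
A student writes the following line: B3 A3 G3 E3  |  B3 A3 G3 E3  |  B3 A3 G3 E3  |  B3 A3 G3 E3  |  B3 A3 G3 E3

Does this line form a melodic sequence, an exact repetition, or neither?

Each 4-note cell is identical (B3 A3 G3 E3), restated at the same pitch.

repetition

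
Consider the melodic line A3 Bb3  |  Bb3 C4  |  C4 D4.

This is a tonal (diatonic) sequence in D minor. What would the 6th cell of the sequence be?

F4 G4

Unit = 2 notes; the statements start on A3, Bb3, C4, moving up a 2nd each time.
Continuing the starts: D4 → E4 → F4.
Statement 6 starts on F4 and keeps the same diatonic contour: F4 G4.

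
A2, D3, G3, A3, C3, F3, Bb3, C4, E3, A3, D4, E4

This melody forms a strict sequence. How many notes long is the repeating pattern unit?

Try groups of 4 (3 cells in 12 notes):
A2 D3 G3 A3 | C3 F3 Bb3 C4 | E3 A3 D4 E4
That's a consistent up a 3rd shift per cell, and no other grouping gives one.

4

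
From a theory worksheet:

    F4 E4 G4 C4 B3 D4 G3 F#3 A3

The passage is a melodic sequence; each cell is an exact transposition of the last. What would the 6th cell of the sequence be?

E2 D#2 F#2

Taking 3-note groups, the heads are F4, C4, G3: the pattern moves down a 4th.
Continuing the starts: D3 → A2 → E2.
Statement 6 starts on E2 and keeps the same exact contour: E2 D#2 F#2.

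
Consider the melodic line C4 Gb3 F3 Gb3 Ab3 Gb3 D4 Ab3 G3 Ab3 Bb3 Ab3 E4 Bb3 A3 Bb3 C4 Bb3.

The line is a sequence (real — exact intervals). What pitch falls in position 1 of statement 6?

With 6-note cells, note 1 of each statement runs C4, D4, E4.
Extending up a 2nd: F#4 → G#4 → A#4.

A#4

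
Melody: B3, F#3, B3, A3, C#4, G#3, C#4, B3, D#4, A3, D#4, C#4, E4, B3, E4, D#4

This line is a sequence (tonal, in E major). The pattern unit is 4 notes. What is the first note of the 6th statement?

Unit = 4 notes; the statements start on B3, C#4, D#4, E4, moving up a 2nd each time.
Extending the heads up a 2nd: F#4 → G#4.

G#4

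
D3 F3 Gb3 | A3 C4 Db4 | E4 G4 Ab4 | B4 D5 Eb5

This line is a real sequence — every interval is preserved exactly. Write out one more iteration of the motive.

F#5 A5 Bb5

The 3-note cells begin on D3, A3, E4, B4 — each up a 5th from the last.
So cell 5 is F#5 A5 Bb5.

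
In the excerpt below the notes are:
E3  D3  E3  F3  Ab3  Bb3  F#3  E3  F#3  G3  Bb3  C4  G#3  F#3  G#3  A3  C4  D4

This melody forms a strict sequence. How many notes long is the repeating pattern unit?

Try groups of 6 (3 cells in 18 notes):
E3 D3 E3 F3 Ab3 Bb3 | F#3 E3 F#3 G3 Bb3 C4 | G#3 F#3 G#3 A3 C4 D4
That's a consistent up a 2nd shift per cell, and no other grouping gives one.

6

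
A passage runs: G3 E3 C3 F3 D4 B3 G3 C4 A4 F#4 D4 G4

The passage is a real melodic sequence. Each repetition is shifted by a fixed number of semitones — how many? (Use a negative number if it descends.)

The 4-note cells begin on G3, D4, A4 — each up a 5th from the last.
G3 to D4 spans +7 semitones.

7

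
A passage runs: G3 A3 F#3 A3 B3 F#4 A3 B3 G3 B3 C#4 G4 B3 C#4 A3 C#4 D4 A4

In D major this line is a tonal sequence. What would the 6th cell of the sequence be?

Taking 6-note groups, the heads are G3, A3, B3: the pattern moves up a 2nd.
Extending up a 2nd: C#4 → D4 → E4.
So cell 6 is E4 F#4 D4 F#4 G4 D5.

E4 F#4 D4 F#4 G4 D5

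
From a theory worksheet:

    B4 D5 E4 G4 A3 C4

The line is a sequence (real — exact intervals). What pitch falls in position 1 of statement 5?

With 2-note cells, note 1 of each statement runs B4, E4, A3.
Extending down a 5th: D3 → G2.

G2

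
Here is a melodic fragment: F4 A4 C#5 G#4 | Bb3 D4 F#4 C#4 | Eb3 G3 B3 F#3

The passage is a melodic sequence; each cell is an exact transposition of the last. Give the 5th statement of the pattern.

The 4-note cells begin on F4, Bb3, Eb3 — each down a 5th from the last.
Continuing the starts: Ab2 → Db2.
Statement 5 starts on Db2 and keeps the same exact contour: Db2 F2 A2 E2.

Db2 F2 A2 E2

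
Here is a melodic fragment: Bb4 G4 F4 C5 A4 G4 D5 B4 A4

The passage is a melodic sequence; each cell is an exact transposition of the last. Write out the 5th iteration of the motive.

F#5 D#5 C#5

Unit = 3 notes; the statements start on Bb4, C5, D5, moving up a 2nd each time.
Continuing the starts: E5 → F#5.
Statement 5 starts on F#5 and keeps the same exact contour: F#5 D#5 C#5.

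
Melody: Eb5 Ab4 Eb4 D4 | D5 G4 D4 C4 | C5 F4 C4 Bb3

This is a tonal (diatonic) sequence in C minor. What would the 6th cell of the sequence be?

Taking 4-note groups, the heads are Eb5, D5, C5: the pattern moves down a 2nd.
Carrying on: Bb4 → Ab4 → G4.
From G4 the diatonic shape gives G4 C4 G3 F3.

G4 C4 G3 F3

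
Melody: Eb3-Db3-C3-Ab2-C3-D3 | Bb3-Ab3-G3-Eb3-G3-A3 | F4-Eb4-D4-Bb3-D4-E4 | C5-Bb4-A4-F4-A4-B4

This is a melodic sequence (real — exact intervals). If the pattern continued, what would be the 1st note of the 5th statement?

The unit is 6 notes. Position-1 pitches of the 4 shown cells: Eb3, Bb3, F4, C5.
Each moves up a 5th; the next is G5.

G5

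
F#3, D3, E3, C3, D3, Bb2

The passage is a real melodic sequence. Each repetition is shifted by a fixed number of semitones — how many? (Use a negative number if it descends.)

-2

With a 2-note motive the entries are F#3, E3, D3, each down a 2nd from the previous.
F#3 to E3 spans -2 semitones.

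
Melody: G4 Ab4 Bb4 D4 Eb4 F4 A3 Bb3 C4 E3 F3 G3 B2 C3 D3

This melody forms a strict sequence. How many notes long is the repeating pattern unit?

3

15 notes total. Splitting into 5 groups of 3:
G4 Ab4 Bb4 | D4 Eb4 F4 | A3 Bb3 C4 | E3 F3 G3 | B2 C3 D3
Each cell is the previous one down a 4th — so the unit is 3 notes.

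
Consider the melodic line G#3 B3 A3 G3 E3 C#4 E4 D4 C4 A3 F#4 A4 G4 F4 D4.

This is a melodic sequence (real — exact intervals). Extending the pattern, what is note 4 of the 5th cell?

Grouping in 5s, the 4th note of each cell is G3, C4, F4.
Extending up a 4th: Bb4 → Eb5.

Eb5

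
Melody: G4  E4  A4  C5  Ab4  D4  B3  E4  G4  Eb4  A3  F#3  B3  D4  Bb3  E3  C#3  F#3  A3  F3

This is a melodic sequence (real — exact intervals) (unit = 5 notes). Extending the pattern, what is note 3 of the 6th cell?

The unit is 5 notes. Position-3 pitches of the 4 shown cells: A4, E4, B3, F#3.
Carrying that down a 4th forward: C#3 → G#2.

G#2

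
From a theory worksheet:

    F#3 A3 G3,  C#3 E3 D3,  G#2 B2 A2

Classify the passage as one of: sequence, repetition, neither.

sequence

Each 3-note cell is the previous one transposed down a 4th.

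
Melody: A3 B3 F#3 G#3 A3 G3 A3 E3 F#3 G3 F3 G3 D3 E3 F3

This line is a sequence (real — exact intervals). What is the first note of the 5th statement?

With a 5-note motive the entries are A3, G3, F3, each down a 2nd from the previous.
Extending the heads down a 2nd: Eb3 → Db3.

Db3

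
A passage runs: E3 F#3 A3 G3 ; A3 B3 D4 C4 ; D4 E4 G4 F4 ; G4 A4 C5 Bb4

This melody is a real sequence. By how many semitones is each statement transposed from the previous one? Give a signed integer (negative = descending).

5

Taking 4-note groups, the heads are E3, A3, D4, G4: the pattern moves up a 4th.
Counting half-steps from E3 to A3: 5.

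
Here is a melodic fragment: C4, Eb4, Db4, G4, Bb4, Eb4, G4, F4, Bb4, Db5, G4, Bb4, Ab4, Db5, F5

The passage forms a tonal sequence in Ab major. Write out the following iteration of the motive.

Bb4 Db5 C5 F5 Ab5

The 5-note cells begin on C4, Eb4, G4 — each up a 3rd from the last.
So cell 4 is Bb4 Db5 C5 F5 Ab5.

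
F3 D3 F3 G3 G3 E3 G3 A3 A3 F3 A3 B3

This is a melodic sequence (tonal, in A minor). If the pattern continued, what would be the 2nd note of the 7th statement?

C4

Grouping in 4s, the 2nd note of each cell is D3, E3, F3.
Extending up a 2nd: G3 → A3 → B3 → C4.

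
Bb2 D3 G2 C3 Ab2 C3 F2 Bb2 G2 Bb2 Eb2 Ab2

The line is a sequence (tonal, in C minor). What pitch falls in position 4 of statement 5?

F2

The unit is 4 notes. Position-4 pitches of the 3 shown cells: C3, Bb2, Ab2.
Each moves down a 2nd. Continuing: G2 → F2.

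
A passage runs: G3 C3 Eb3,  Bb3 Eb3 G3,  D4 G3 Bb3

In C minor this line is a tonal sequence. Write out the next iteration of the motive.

Taking 3-note groups, the heads are G3, Bb3, D4: the pattern moves up a 3rd.
From F4 the diatonic shape gives F4 Bb3 D4.

F4 Bb3 D4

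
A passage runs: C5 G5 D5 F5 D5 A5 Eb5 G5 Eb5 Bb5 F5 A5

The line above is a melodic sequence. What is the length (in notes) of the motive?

4

There are 12 notes; a 4-note unit gives 3 cells:
C5 G5 D5 F5 | D5 A5 Eb5 G5 | Eb5 Bb5 F5 A5
That's a consistent up a 2nd shift per cell, and no other grouping gives one.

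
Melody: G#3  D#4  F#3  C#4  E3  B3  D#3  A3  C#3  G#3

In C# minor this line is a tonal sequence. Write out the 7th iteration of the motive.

A2 E3

Unit = 2 notes; the statements start on G#3, F#3, E3, D#3, C#3, moving down a 2nd each time.
Continuing the starts: B2 → A2.
So cell 7 is A2 E3.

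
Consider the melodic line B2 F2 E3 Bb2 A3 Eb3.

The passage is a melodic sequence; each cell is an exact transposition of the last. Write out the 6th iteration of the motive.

Taking 2-note groups, the heads are B2, E3, A3: the pattern moves up a 4th.
Continuing the starts: D4 → G4 → C5.
Statement 6 starts on C5 and keeps the same exact contour: C5 Gb4.

C5 Gb4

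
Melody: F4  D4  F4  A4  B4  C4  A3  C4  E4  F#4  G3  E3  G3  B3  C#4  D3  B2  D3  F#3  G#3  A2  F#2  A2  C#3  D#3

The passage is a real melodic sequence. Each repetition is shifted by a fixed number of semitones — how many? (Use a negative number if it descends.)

The 5-note cells begin on F4, C4, G3, D3, A2 — each down a 4th from the last.
F4 to C4 spans -5 semitones.

-5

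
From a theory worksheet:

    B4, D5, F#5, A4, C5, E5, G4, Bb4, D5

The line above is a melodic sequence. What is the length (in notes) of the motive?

There are 9 notes; a 3-note unit gives 3 cells:
B4 D5 F#5 | A4 C5 E5 | G4 Bb4 D5
Each cell is the previous one down a 2nd — so the unit is 3 notes.

3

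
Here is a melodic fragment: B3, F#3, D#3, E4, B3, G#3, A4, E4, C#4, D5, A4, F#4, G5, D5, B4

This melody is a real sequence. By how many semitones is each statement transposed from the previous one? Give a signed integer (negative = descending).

5

Unit = 3 notes; the statements start on B3, E4, A4, D5, G5, moving up a 4th each time.
B3 to E4 spans +5 semitones.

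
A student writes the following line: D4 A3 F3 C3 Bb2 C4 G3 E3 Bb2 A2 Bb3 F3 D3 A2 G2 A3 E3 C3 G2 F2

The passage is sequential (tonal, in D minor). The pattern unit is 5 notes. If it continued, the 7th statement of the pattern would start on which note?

E3

Taking 5-note groups, the heads are D4, C4, Bb3, A3: the pattern moves down a 2nd.
Continuing: G3 → F3 → E3. Statement 7 starts on E3.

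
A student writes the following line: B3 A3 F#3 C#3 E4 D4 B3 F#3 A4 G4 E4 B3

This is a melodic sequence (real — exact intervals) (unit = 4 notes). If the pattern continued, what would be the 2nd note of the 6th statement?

Bb5

The unit is 4 notes. Position-2 pitches of the 3 shown cells: A3, D4, G4.
Extending up a 4th: C5 → F5 → Bb5.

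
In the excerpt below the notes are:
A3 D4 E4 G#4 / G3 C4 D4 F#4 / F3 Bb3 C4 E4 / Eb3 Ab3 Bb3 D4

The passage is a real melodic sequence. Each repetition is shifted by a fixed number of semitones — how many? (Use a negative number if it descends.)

-2

With a 4-note motive the entries are A3, G3, F3, Eb3, each down a 2nd from the previous.
A3 to G3 spans -2 semitones.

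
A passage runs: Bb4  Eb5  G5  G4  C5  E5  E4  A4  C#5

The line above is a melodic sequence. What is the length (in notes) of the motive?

There are 9 notes; a 3-note unit gives 3 cells:
Bb4 Eb5 G5 | G4 C5 E5 | E4 A4 C#5
That's a consistent down a 3rd shift per cell, and no other grouping gives one.

3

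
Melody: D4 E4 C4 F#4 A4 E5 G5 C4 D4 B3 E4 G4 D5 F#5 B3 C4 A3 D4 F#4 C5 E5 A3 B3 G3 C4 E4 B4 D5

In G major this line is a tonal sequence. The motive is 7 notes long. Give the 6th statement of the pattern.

With a 7-note motive the entries are D4, C4, B3, A3, each down a 2nd from the previous.
Carrying on: G3 → F#3.
From F#3 the diatonic shape gives F#3 G3 E3 A3 C4 G4 B4.

F#3 G3 E3 A3 C4 G4 B4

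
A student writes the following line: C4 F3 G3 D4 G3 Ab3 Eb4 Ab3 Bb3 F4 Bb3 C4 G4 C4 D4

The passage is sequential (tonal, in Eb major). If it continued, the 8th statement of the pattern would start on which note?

C5

Taking 3-note groups, the heads are C4, D4, Eb4, F4, G4: the pattern moves up a 2nd.
Extending the heads up a 2nd: Ab4 → Bb4 → C5.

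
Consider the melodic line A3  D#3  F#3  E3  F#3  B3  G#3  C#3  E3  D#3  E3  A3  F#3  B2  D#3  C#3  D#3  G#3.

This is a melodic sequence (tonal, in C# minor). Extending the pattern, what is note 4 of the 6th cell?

G#2

With 6-note cells, note 4 of each statement runs E3, D#3, C#3.
Each moves down a 2nd. Continuing: B2 → A2 → G#2.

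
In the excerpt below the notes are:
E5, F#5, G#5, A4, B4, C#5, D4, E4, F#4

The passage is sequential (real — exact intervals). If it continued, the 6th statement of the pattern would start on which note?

F2

With a 3-note motive the entries are E5, A4, D4, each down a 5th from the previous.
Continuing: G3 → C3 → F2. Statement 6 starts on F2.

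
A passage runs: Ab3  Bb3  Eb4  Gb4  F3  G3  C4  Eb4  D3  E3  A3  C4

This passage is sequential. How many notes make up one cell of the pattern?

4

There are 12 notes; a 4-note unit gives 3 cells:
Ab3 Bb3 Eb4 Gb4 | F3 G3 C4 Eb4 | D3 E3 A3 C4
Every group is a transposition down a 3rd of the one before; no shorter unit works.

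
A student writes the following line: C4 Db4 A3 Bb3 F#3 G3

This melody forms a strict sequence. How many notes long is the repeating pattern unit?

Try groups of 2 (3 cells in 6 notes):
C4 Db4 | A3 Bb3 | F#3 G3
Each cell is the previous one down a 3rd — so the unit is 2 notes.

2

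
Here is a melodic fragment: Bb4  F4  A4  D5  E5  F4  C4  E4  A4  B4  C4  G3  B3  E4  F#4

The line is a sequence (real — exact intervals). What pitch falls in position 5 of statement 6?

With 5-note cells, note 5 of each statement runs E5, B4, F#4.
Extending down a 4th: C#4 → G#3 → D#3.

D#3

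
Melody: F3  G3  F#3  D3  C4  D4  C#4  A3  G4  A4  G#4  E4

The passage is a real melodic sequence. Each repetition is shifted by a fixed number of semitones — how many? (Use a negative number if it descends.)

With a 4-note motive the entries are F3, C4, G4, each up a 5th from the previous.
Counting half-steps from F3 to C4: 7.

7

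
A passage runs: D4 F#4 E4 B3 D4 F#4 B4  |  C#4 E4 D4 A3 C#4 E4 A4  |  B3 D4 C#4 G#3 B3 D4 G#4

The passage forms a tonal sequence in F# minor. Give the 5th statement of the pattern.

G#3 B3 A3 E3 G#3 B3 E4

The 7-note cells begin on D4, C#4, B3 — each down a 2nd from the last.
Carrying on: A3 → G#3.
From G#3 the diatonic shape gives G#3 B3 A3 E3 G#3 B3 E4.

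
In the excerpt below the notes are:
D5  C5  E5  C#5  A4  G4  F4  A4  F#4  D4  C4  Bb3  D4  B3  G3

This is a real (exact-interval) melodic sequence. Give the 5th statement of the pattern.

Bb2 Ab2 C3 A2 F2

The 5-note cells begin on D5, G4, C4 — each down a 5th from the last.
Extending down a 5th: F3 → Bb2.
From Bb2 the exact shape gives Bb2 Ab2 C3 A2 F2.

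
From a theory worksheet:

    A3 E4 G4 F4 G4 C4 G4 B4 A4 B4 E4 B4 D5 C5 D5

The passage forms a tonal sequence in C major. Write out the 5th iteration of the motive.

Taking 5-note groups, the heads are A3, C4, E4: the pattern moves up a 3rd.
Extending up a 3rd: G4 → B4.
From B4 the diatonic shape gives B4 F5 A5 G5 A5.

B4 F5 A5 G5 A5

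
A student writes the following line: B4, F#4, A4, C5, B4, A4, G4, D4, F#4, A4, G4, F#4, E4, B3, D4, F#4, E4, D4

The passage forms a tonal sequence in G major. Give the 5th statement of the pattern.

With a 6-note motive the entries are B4, G4, E4, each down a 3rd from the previous.
Carrying on: C4 → A3.
So cell 5 is A3 E3 G3 B3 A3 G3.

A3 E3 G3 B3 A3 G3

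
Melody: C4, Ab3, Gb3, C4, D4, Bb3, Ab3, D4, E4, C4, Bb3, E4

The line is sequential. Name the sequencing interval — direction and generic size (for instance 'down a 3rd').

Unit = 4 notes; the statements start on C4, D4, E4, moving up a 2nd each time.
C4 to D4 is up a 2nd.

up a 2nd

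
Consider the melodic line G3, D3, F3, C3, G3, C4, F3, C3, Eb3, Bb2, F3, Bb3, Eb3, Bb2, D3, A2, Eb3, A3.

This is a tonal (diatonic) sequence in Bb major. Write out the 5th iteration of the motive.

C3 G2 Bb2 F2 C3 F3

With a 6-note motive the entries are G3, F3, Eb3, each down a 2nd from the previous.
Extending down a 2nd: D3 → C3.
Statement 5 starts on C3 and keeps the same diatonic contour: C3 G2 Bb2 F2 C3 F3.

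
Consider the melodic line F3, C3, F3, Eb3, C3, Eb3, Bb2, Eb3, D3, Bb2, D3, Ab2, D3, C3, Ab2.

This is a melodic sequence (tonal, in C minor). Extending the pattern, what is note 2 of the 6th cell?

Eb2

Grouping in 5s, the 2nd note of each cell is C3, Bb2, Ab2.
Extending down a 2nd: G2 → F2 → Eb2.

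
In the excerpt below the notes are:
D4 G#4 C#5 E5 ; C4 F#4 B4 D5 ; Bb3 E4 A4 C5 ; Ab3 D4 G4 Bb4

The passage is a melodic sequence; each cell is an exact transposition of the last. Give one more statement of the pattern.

The 4-note cells begin on D4, C4, Bb3, Ab3 — each down a 2nd from the last.
Statement 5 starts on Gb3 and keeps the same exact contour: Gb3 C4 F4 Ab4.

Gb3 C4 F4 Ab4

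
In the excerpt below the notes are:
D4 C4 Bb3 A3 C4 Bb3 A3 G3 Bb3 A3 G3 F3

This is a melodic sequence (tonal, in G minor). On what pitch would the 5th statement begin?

G3

Taking 4-note groups, the heads are D4, C4, Bb3: the pattern moves down a 2nd.
Extending the heads down a 2nd: A3 → G3.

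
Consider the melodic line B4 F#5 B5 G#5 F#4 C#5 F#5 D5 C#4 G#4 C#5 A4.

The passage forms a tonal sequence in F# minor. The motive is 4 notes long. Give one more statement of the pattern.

G#3 D4 G#4 E4

Unit = 4 notes; the statements start on B4, F#4, C#4, moving down a 4th each time.
So cell 4 is G#3 D4 G#4 E4.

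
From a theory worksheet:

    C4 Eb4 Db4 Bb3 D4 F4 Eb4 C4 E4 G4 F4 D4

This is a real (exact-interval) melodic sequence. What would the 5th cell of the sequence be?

Unit = 4 notes; the statements start on C4, D4, E4, moving up a 2nd each time.
Continuing the starts: F#4 → G#4.
From G#4 the exact shape gives G#4 B4 A4 F#4.

G#4 B4 A4 F#4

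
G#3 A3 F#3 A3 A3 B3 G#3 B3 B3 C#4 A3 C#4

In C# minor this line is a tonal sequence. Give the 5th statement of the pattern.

The 4-note cells begin on G#3, A3, B3 — each up a 2nd from the last.
Continuing the starts: C#4 → D#4.
From D#4 the diatonic shape gives D#4 E4 C#4 E4.

D#4 E4 C#4 E4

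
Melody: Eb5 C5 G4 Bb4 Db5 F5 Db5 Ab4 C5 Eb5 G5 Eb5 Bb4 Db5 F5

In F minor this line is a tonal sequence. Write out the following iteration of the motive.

Ab5 F5 C5 Eb5 G5

The 5-note cells begin on Eb5, F5, G5 — each up a 2nd from the last.
So cell 4 is Ab5 F5 C5 Eb5 G5.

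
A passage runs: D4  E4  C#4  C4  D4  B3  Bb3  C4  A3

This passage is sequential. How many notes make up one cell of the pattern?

3

Try groups of 3 (3 cells in 9 notes):
D4 E4 C#4 | C4 D4 B3 | Bb3 C4 A3
Each cell is the previous one down a 2nd — so the unit is 3 notes.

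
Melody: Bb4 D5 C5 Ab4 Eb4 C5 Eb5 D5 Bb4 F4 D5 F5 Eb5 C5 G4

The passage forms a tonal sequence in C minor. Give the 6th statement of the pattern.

G5 Bb5 Ab5 F5 C5

With a 5-note motive the entries are Bb4, C5, D5, each up a 2nd from the previous.
Extending up a 2nd: Eb5 → F5 → G5.
Statement 6 starts on G5 and keeps the same diatonic contour: G5 Bb5 Ab5 F5 C5.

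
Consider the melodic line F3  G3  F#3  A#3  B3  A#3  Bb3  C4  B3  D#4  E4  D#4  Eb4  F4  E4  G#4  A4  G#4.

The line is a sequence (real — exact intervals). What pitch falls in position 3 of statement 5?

D5

With 6-note cells, note 3 of each statement runs F#3, B3, E4.
Each moves up a 4th. Continuing: A4 → D5.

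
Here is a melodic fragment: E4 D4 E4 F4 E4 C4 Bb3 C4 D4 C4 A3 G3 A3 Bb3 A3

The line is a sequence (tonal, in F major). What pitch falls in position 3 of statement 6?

With 5-note cells, note 3 of each statement runs E4, C4, A3.
Extending down a 3rd: F3 → D3 → Bb2.

Bb2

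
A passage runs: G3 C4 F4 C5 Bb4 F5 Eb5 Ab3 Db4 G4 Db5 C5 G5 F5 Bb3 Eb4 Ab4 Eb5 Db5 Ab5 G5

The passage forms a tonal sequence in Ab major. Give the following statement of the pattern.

C4 F4 Bb4 F5 Eb5 Bb5 Ab5

With a 7-note motive the entries are G3, Ab3, Bb3, each up a 2nd from the previous.
From C4 the diatonic shape gives C4 F4 Bb4 F5 Eb5 Bb5 Ab5.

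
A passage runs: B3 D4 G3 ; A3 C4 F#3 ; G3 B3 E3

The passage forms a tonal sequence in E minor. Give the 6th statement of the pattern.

D3 F#3 B2

Unit = 3 notes; the statements start on B3, A3, G3, moving down a 2nd each time.
Continuing the starts: F#3 → E3 → D3.
From D3 the diatonic shape gives D3 F#3 B2.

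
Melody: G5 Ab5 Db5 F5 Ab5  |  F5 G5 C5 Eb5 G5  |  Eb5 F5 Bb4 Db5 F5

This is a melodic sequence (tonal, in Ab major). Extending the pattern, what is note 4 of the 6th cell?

Ab4

With 5-note cells, note 4 of each statement runs F5, Eb5, Db5.
Carrying that down a 2nd forward: C5 → Bb4 → Ab4.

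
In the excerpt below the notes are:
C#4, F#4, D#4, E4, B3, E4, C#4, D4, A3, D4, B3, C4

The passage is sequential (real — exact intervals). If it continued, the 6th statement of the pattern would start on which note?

Eb3

Taking 4-note groups, the heads are C#4, B3, A3: the pattern moves down a 2nd.
Extending the heads down a 2nd: G3 → F3 → Eb3.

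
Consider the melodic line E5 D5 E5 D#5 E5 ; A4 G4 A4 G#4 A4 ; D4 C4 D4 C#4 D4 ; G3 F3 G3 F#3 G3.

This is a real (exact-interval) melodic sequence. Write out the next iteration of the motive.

Unit = 5 notes; the statements start on E5, A4, D4, G3, moving down a 5th each time.
From C3 the exact shape gives C3 Bb2 C3 B2 C3.

C3 Bb2 C3 B2 C3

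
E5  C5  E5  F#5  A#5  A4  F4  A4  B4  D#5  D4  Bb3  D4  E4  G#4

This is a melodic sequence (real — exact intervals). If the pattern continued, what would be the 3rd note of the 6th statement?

F2

Grouping in 5s, the 3rd note of each cell is E5, A4, D4.
Carrying that down a 5th forward: G3 → C3 → F2.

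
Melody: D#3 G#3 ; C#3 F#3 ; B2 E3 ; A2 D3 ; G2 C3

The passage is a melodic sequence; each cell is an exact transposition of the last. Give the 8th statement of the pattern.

Db2 Gb2

Unit = 2 notes; the statements start on D#3, C#3, B2, A2, G2, moving down a 2nd each time.
Extending down a 2nd: F2 → Eb2 → Db2.
So cell 8 is Db2 Gb2.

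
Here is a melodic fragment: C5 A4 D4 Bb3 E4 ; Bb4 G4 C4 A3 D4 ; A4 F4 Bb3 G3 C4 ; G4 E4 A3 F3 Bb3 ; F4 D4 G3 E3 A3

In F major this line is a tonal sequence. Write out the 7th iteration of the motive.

Taking 5-note groups, the heads are C5, Bb4, A4, G4, F4: the pattern moves down a 2nd.
Extending down a 2nd: E4 → D4.
So cell 7 is D4 Bb3 E3 C3 F3.

D4 Bb3 E3 C3 F3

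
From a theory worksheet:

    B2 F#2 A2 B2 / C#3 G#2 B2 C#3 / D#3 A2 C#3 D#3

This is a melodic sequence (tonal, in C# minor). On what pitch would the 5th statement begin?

F#3

With a 4-note motive the entries are B2, C#3, D#3, each up a 2nd from the previous.
Continuing: E3 → F#3. Statement 5 starts on F#3.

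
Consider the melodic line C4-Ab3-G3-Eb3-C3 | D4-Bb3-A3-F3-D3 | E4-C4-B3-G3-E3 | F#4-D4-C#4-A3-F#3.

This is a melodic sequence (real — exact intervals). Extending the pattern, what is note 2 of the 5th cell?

Grouping in 5s, the 2nd note of each cell is Ab3, Bb3, C4, D4.
From D4, up a 2nd gives E4.

E4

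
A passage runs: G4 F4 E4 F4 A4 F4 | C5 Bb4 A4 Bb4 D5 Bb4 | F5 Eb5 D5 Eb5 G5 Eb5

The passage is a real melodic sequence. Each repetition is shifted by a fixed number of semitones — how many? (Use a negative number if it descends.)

5

Unit = 6 notes; the statements start on G4, C5, F5, moving up a 4th each time.
G4→C5 is 72 − 67 = 5 semitones.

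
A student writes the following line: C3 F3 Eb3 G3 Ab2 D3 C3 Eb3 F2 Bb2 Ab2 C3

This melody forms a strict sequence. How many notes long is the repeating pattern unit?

4

There are 12 notes; a 4-note unit gives 3 cells:
C3 F3 Eb3 G3 | Ab2 D3 C3 Eb3 | F2 Bb2 Ab2 C3
Every group is a transposition down a 3rd of the one before; no shorter unit works.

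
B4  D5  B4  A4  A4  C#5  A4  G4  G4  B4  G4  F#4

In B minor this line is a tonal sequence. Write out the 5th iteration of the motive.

E4 G4 E4 D4

Taking 4-note groups, the heads are B4, A4, G4: the pattern moves down a 2nd.
Extending down a 2nd: F#4 → E4.
Statement 5 starts on E4 and keeps the same diatonic contour: E4 G4 E4 D4.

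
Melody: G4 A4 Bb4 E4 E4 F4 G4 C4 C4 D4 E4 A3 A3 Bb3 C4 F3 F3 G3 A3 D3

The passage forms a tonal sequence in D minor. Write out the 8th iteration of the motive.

The 4-note cells begin on G4, E4, C4, A3, F3 — each down a 3rd from the last.
Carrying on: D3 → Bb2 → G2.
Statement 8 starts on G2 and keeps the same diatonic contour: G2 A2 Bb2 E2.

G2 A2 Bb2 E2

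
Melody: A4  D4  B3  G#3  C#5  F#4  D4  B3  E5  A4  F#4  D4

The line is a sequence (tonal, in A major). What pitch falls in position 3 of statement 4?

Grouping in 4s, the 3rd note of each cell is B3, D4, F#4.
From F#4, up a 3rd gives A4.

A4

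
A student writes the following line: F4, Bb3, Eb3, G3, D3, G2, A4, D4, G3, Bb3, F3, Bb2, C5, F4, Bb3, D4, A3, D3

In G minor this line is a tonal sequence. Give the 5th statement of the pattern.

G5 C5 F4 A4 Eb4 A3

The 6-note cells begin on F4, A4, C5 — each up a 3rd from the last.
Carrying on: Eb5 → G5.
From G5 the diatonic shape gives G5 C5 F4 A4 Eb4 A3.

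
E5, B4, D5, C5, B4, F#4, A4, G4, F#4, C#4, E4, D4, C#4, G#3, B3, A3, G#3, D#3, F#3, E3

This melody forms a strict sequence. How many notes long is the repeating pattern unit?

4

There are 20 notes; a 4-note unit gives 5 cells:
E5 B4 D5 C5 | B4 F#4 A4 G4 | F#4 C#4 E4 D4 | C#4 G#3 B3 A3 | G#3 D#3 F#3 E3
Each cell is the previous one down a 4th — so the unit is 4 notes.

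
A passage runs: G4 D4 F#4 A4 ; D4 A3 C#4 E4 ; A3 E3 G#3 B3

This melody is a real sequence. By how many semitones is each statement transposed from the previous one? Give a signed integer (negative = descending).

Unit = 4 notes; the statements start on G4, D4, A3, moving down a 4th each time.
G4→D4 is 62 − 67 = -5 semitones.

-5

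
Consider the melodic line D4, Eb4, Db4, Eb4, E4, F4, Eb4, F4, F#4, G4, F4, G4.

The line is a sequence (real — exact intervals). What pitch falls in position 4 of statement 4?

The unit is 4 notes. Position-4 pitches of the 3 shown cells: Eb4, F4, G4.
From G4, up a 2nd gives A4.

A4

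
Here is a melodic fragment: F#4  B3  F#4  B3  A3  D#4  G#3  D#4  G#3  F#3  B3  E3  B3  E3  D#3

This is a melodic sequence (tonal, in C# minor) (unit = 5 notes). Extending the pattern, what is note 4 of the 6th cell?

With 5-note cells, note 4 of each statement runs B3, G#3, E3.
Carrying that down a 3rd forward: C#3 → A2 → F#2.

F#2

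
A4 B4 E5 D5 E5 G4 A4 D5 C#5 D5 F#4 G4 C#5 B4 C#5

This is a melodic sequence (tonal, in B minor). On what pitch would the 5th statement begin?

With a 5-note motive the entries are A4, G4, F#4, each down a 2nd from the previous.
Continuing: E4 → D4. Statement 5 starts on D4.

D4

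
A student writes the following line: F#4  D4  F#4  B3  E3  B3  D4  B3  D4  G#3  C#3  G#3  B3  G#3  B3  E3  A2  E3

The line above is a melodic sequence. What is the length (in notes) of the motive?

6

Try groups of 6 (3 cells in 18 notes):
F#4 D4 F#4 B3 E3 B3 | D4 B3 D4 G#3 C#3 G#3 | B3 G#3 B3 E3 A2 E3
Each cell is the previous one down a 3rd — so the unit is 6 notes.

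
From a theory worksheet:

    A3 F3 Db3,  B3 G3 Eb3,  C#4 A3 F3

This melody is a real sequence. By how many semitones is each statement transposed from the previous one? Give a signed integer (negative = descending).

With a 3-note motive the entries are A3, B3, C#4, each up a 2nd from the previous.
Counting half-steps from A3 to B3: 2.

2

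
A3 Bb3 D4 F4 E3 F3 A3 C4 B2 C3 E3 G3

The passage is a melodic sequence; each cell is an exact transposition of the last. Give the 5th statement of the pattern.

With a 4-note motive the entries are A3, E3, B2, each down a 4th from the previous.
Carrying on: F#2 → C#2.
From C#2 the exact shape gives C#2 D2 F#2 A2.

C#2 D2 F#2 A2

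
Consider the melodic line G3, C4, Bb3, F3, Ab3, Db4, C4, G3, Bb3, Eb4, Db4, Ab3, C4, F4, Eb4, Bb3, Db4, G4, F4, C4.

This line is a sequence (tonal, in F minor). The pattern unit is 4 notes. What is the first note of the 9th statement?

Unit = 4 notes; the statements start on G3, Ab3, Bb3, C4, Db4, moving up a 2nd each time.
Continuing: Eb4 → F4 → G4 → Ab4. Statement 9 starts on Ab4.

Ab4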